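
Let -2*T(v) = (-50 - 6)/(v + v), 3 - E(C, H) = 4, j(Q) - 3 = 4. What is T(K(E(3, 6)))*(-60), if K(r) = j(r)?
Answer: -120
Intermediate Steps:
j(Q) = 7 (j(Q) = 3 + 4 = 7)
E(C, H) = -1 (E(C, H) = 3 - 1*4 = 3 - 4 = -1)
K(r) = 7
T(v) = 14/v (T(v) = -(-50 - 6)/(2*(v + v)) = -(-28)/(2*v) = -(-28)*1/(2*v) = -(-14)/v = 14/v)
T(K(E(3, 6)))*(-60) = (14/7)*(-60) = (14*(⅐))*(-60) = 2*(-60) = -120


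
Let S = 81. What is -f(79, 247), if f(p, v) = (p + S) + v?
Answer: -407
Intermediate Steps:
f(p, v) = 81 + p + v (f(p, v) = (p + 81) + v = (81 + p) + v = 81 + p + v)
-f(79, 247) = -(81 + 79 + 247) = -1*407 = -407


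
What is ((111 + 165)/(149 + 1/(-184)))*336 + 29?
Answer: 17858459/27415 ≈ 651.41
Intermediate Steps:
((111 + 165)/(149 + 1/(-184)))*336 + 29 = (276/(149 - 1/184))*336 + 29 = (276/(27415/184))*336 + 29 = (276*(184/27415))*336 + 29 = (50784/27415)*336 + 29 = 17063424/27415 + 29 = 17858459/27415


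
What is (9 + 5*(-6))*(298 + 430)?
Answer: -15288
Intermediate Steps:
(9 + 5*(-6))*(298 + 430) = (9 - 30)*728 = -21*728 = -15288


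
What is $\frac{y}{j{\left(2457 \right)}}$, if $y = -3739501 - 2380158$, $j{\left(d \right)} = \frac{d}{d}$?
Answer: $-6119659$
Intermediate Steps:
$j{\left(d \right)} = 1$
$y = -6119659$ ($y = -3739501 - 2380158 = -6119659$)
$\frac{y}{j{\left(2457 \right)}} = - \frac{6119659}{1} = \left(-6119659\right) 1 = -6119659$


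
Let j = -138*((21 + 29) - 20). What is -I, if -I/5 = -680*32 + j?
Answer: -129500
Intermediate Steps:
j = -4140 (j = -138*(50 - 20) = -138*30 = -4140)
I = 129500 (I = -5*(-680*32 - 4140) = -5*(-21760 - 4140) = -5*(-25900) = 129500)
-I = -1*129500 = -129500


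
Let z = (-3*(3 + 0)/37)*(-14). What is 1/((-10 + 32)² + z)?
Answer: 37/18034 ≈ 0.0020517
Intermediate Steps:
z = 126/37 (z = (-3*3*(1/37))*(-14) = -9*1/37*(-14) = -9/37*(-14) = 126/37 ≈ 3.4054)
1/((-10 + 32)² + z) = 1/((-10 + 32)² + 126/37) = 1/(22² + 126/37) = 1/(484 + 126/37) = 1/(18034/37) = 37/18034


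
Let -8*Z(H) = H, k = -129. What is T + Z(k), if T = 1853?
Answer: 14953/8 ≈ 1869.1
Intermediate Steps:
Z(H) = -H/8
T + Z(k) = 1853 - 1/8*(-129) = 1853 + 129/8 = 14953/8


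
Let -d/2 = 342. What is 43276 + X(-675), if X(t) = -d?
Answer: 43960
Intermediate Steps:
d = -684 (d = -2*342 = -684)
X(t) = 684 (X(t) = -1*(-684) = 684)
43276 + X(-675) = 43276 + 684 = 43960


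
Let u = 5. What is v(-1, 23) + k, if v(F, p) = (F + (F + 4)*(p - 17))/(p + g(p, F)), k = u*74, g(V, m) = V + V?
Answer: 25547/69 ≈ 370.25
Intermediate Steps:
g(V, m) = 2*V
k = 370 (k = 5*74 = 370)
v(F, p) = (F + (-17 + p)*(4 + F))/(3*p) (v(F, p) = (F + (F + 4)*(p - 17))/(p + 2*p) = (F + (4 + F)*(-17 + p))/((3*p)) = (F + (-17 + p)*(4 + F))*(1/(3*p)) = (F + (-17 + p)*(4 + F))/(3*p))
v(-1, 23) + k = (⅓)*(-68 - 16*(-1) + 4*23 - 1*23)/23 + 370 = (⅓)*(1/23)*(-68 + 16 + 92 - 23) + 370 = (⅓)*(1/23)*17 + 370 = 17/69 + 370 = 25547/69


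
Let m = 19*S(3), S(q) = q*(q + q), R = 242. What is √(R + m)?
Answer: 2*√146 ≈ 24.166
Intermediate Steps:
S(q) = 2*q² (S(q) = q*(2*q) = 2*q²)
m = 342 (m = 19*(2*3²) = 19*(2*9) = 19*18 = 342)
√(R + m) = √(242 + 342) = √584 = 2*√146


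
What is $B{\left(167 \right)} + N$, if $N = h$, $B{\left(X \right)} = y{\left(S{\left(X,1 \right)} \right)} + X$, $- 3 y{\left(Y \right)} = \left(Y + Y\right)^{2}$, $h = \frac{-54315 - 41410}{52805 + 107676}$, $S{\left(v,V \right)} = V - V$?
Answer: $\frac{26704602}{160481} \approx 166.4$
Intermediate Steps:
$S{\left(v,V \right)} = 0$
$h = - \frac{95725}{160481} \approx -0.59649$
$y{\left(Y \right)} = - \frac{4 Y^{2}}{3}$ ($y{\left(Y \right)} = - \frac{\left(Y + Y\right)^{2}}{3} = - \frac{\left(2 Y\right)^{2}}{3} = - \frac{4 Y^{2}}{3}$)
$B{\left(X \right)} = X$ ($B{\left(X \right)} = - \frac{4 \cdot 0^{2}}{3} + X = \left(- \frac{4}{3}\right) 0 + X = 0 + X = X$)
$N = - \frac{95725}{160481} \approx -0.59649$
$B{\left(167 \right)} + N = 167 - \frac{95725}{160481} = \frac{26704602}{160481}$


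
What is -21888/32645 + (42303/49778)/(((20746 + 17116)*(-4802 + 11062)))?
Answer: -51647749357149249/77030372203059440 ≈ -0.67049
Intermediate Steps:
-21888/32645 + (42303/49778)/(((20746 + 17116)*(-4802 + 11062))) = -21888*1/32645 + (42303*(1/49778))/((37862*6260)) = -21888/32645 + (42303/49778)/237016120 = -21888/32645 + (42303/49778)*(1/237016120) = -21888/32645 + 42303/11798188421360 = -51647749357149249/77030372203059440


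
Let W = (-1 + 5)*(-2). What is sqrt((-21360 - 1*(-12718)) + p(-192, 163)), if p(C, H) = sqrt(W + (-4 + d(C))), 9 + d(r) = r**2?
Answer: sqrt(-8642 + sqrt(36843)) ≈ 91.924*I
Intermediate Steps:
d(r) = -9 + r**2
W = -8 (W = 4*(-2) = -8)
p(C, H) = sqrt(-21 + C**2) (p(C, H) = sqrt(-8 + (-4 + (-9 + C**2))) = sqrt(-8 + (-13 + C**2)) = sqrt(-21 + C**2))
sqrt((-21360 - 1*(-12718)) + p(-192, 163)) = sqrt((-21360 - 1*(-12718)) + sqrt(-21 + (-192)**2)) = sqrt((-21360 + 12718) + sqrt(-21 + 36864)) = sqrt(-8642 + sqrt(36843))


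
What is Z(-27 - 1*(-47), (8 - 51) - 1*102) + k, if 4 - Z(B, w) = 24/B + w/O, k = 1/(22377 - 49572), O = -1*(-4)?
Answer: 849571/21756 ≈ 39.050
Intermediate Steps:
O = 4
k = -1/27195 (k = 1/(-27195) = -1/27195 ≈ -3.6771e-5)
Z(B, w) = 4 - 24/B - w/4 (Z(B, w) = 4 - (24/B + w/4) = 4 + (-24/B - w/4) = 4 - 24/B - w/4)
Z(-27 - 1*(-47), (8 - 51) - 1*102) + k = (4 - 24/(-27 - 1*(-47)) - ((8 - 51) - 1*102)/4) - 1/27195 = (4 - 24/(-27 + 47) - (-43 - 102)/4) - 1/27195 = (4 - 24/20 - 1/4*(-145)) - 1/27195 = (4 - 24*1/20 + 145/4) - 1/27195 = (4 - 6/5 + 145/4) - 1/27195 = 781/20 - 1/27195 = 849571/21756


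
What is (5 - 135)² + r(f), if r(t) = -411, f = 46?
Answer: 16489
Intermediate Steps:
(5 - 135)² + r(f) = (5 - 135)² - 411 = (-130)² - 411 = 16900 - 411 = 16489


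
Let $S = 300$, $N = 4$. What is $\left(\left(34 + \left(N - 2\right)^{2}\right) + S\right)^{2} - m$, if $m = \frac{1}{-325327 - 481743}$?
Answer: $\frac{92202905081}{807070} \approx 1.1424 \cdot 10^{5}$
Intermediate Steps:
$m = - \frac{1}{807070}$ ($m = \frac{1}{-807070} = - \frac{1}{807070} \approx -1.2391 \cdot 10^{-6}$)
$\left(\left(34 + \left(N - 2\right)^{2}\right) + S\right)^{2} - m = \left(\left(34 + \left(4 - 2\right)^{2}\right) + 300\right)^{2} - - \frac{1}{807070} = \left(\left(34 + 2^{2}\right) + 300\right)^{2} + \frac{1}{807070} = \left(\left(34 + 4\right) + 300\right)^{2} + \frac{1}{807070} = \left(38 + 300\right)^{2} + \frac{1}{807070} = 338^{2} + \frac{1}{807070} = 114244 + \frac{1}{807070} = \frac{92202905081}{807070}$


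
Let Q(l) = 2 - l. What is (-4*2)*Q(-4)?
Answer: -48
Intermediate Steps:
(-4*2)*Q(-4) = (-4*2)*(2 - 1*(-4)) = -8*(2 + 4) = -8*6 = -48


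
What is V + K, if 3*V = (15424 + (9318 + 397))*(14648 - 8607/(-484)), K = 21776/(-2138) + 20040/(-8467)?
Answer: 1615123873872976171/13142375796 ≈ 1.2289e+8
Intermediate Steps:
K = -113611456/9051223 (K = 21776*(-1/2138) + 20040*(-1/8467) = -10888/1069 - 20040/8467 = -113611456/9051223 ≈ -12.552)
V = 178442630221/1452 (V = ((15424 + (9318 + 397))*(14648 - 8607/(-484)))/3 = ((15424 + 9715)*(14648 - 8607*(-1/484)))/3 = (25139*(14648 + 8607/484))/3 = (25139*(7098239/484))/3 = (⅓)*(178442630221/484) = 178442630221/1452 ≈ 1.2289e+8)
V + K = 178442630221/1452 - 113611456/9051223 = 1615123873872976171/13142375796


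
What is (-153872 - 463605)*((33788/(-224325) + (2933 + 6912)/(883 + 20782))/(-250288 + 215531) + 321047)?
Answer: -956753392512645670368094/4826258831475 ≈ -1.9824e+11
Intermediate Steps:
(-153872 - 463605)*((33788/(-224325) + (2933 + 6912)/(883 + 20782))/(-250288 + 215531) + 321047) = -617477*((33788*(-1/224325) + 9845/21665)/(-34757) + 321047) = -617477*((-33788/224325 + 9845*(1/21665))*(-1/34757) + 321047) = -617477*((-33788/224325 + 1969/4333)*(-1/34757) + 321047) = -617477*((295292521/972000225)*(-1/34757) + 321047) = -617477*(-295292521/33783811820325 + 321047) = -617477*10846191433184587754/33783811820325 = -956753392512645670368094/4826258831475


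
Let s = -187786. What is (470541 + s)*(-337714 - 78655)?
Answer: -117730416595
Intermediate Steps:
(470541 + s)*(-337714 - 78655) = (470541 - 187786)*(-337714 - 78655) = 282755*(-416369) = -117730416595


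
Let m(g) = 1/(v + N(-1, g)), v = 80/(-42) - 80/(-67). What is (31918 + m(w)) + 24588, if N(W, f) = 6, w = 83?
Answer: 420519059/7442 ≈ 56506.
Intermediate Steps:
v = -1000/1407 (v = 80*(-1/42) - 80*(-1/67) = -40/21 + 80/67 = -1000/1407 ≈ -0.71073)
m(g) = 1407/7442 (m(g) = 1/(-1000/1407 + 6) = 1/(7442/1407) = 1407/7442)
(31918 + m(w)) + 24588 = (31918 + 1407/7442) + 24588 = 237535163/7442 + 24588 = 420519059/7442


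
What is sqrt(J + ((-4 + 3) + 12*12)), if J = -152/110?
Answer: sqrt(428395)/55 ≈ 11.900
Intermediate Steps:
J = -76/55 (J = -152*1/110 = -76/55 ≈ -1.3818)
sqrt(J + ((-4 + 3) + 12*12)) = sqrt(-76/55 + ((-4 + 3) + 12*12)) = sqrt(-76/55 + (-1 + 144)) = sqrt(-76/55 + 143) = sqrt(7789/55) = sqrt(428395)/55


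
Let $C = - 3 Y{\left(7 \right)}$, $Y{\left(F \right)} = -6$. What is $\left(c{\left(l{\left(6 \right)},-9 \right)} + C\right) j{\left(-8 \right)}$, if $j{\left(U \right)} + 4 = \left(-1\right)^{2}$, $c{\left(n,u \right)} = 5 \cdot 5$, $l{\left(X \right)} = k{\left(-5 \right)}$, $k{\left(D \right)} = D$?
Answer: $-129$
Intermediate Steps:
$l{\left(X \right)} = -5$
$c{\left(n,u \right)} = 25$
$j{\left(U \right)} = -3$ ($j{\left(U \right)} = -4 + \left(-1\right)^{2} = -4 + 1 = -3$)
$C = 18$ ($C = \left(-3\right) \left(-6\right) = 18$)
$\left(c{\left(l{\left(6 \right)},-9 \right)} + C\right) j{\left(-8 \right)} = \left(25 + 18\right) \left(-3\right) = 43 \left(-3\right) = -129$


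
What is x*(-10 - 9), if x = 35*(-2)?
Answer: 1330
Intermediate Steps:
x = -70
x*(-10 - 9) = -70*(-10 - 9) = -70*(-19) = 1330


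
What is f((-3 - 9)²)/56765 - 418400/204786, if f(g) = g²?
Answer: -9752016752/5812338645 ≈ -1.6778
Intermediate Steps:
f((-3 - 9)²)/56765 - 418400/204786 = ((-3 - 9)²)²/56765 - 418400/204786 = ((-12)²)²*(1/56765) - 418400*1/204786 = 144²*(1/56765) - 209200/102393 = 20736*(1/56765) - 209200/102393 = 20736/56765 - 209200/102393 = -9752016752/5812338645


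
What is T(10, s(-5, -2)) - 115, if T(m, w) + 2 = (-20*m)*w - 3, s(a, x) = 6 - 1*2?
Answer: -920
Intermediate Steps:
s(a, x) = 4 (s(a, x) = 6 - 2 = 4)
T(m, w) = -5 - 20*m*w (T(m, w) = -2 + ((-20*m)*w - 3) = -2 + (-20*m*w - 3) = -2 + (-3 - 20*m*w) = -5 - 20*m*w)
T(10, s(-5, -2)) - 115 = (-5 - 20*10*4) - 115 = (-5 - 800) - 115 = -805 - 115 = -920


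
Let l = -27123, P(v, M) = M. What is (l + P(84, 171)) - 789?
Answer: -27741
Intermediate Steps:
(l + P(84, 171)) - 789 = (-27123 + 171) - 789 = -26952 - 789 = -27741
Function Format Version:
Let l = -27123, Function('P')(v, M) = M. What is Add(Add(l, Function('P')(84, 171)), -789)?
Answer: -27741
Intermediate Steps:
Add(Add(l, Function('P')(84, 171)), -789) = Add(Add(-27123, 171), -789) = Add(-26952, -789) = -27741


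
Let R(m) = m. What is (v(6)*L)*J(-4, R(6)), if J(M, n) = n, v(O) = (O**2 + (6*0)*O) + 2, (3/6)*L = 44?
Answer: 20064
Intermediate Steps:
L = 88 (L = 2*44 = 88)
v(O) = 2 + O**2 (v(O) = (O**2 + 0*O) + 2 = (O**2 + 0) + 2 = O**2 + 2 = 2 + O**2)
(v(6)*L)*J(-4, R(6)) = ((2 + 6**2)*88)*6 = ((2 + 36)*88)*6 = (38*88)*6 = 3344*6 = 20064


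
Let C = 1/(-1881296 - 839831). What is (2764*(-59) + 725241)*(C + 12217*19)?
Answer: 355083743359272300/2721127 ≈ 1.3049e+11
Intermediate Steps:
C = -1/2721127 (C = 1/(-2721127) = -1/2721127 ≈ -3.6749e-7)
(2764*(-59) + 725241)*(C + 12217*19) = (2764*(-59) + 725241)*(-1/2721127 + 12217*19) = (-163076 + 725241)*(-1/2721127 + 232123) = 562165*(631636162620/2721127) = 355083743359272300/2721127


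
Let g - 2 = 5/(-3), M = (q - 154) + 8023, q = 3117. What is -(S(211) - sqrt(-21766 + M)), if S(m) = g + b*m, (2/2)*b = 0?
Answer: -1/3 + 14*I*sqrt(55) ≈ -0.33333 + 103.83*I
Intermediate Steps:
b = 0
M = 10986 (M = (3117 - 154) + 8023 = 2963 + 8023 = 10986)
g = 1/3 (g = 2 + 5/(-3) = 2 + 5*(-1/3) = 2 - 5/3 = 1/3 ≈ 0.33333)
S(m) = 1/3 (S(m) = 1/3 + 0*m = 1/3 + 0 = 1/3)
-(S(211) - sqrt(-21766 + M)) = -(1/3 - sqrt(-21766 + 10986)) = -(1/3 - sqrt(-10780)) = -(1/3 - 14*I*sqrt(55)) = -1/3 + 14*I*sqrt(55)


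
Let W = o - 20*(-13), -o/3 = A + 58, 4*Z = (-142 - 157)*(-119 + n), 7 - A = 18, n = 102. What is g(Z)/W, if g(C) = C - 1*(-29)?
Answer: 5199/476 ≈ 10.922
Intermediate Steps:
A = -11 (A = 7 - 1*18 = 7 - 18 = -11)
Z = 5083/4 (Z = ((-142 - 157)*(-119 + 102))/4 = (-299*(-17))/4 = (¼)*5083 = 5083/4 ≈ 1270.8)
g(C) = 29 + C (g(C) = C + 29 = 29 + C)
o = -141 (o = -3*(-11 + 58) = -3*47 = -141)
W = 119 (W = -141 - 20*(-13) = -141 + 260 = 119)
g(Z)/W = (29 + 5083/4)/119 = (5199/4)*(1/119) = 5199/476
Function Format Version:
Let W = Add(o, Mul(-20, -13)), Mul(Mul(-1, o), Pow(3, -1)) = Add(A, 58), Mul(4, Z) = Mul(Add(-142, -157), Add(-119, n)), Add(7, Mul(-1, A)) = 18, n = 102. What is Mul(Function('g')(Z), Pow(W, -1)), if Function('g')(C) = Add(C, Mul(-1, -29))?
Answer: Rational(5199, 476) ≈ 10.922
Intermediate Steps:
A = -11 (A = Add(7, Mul(-1, 18)) = Add(7, -18) = -11)
Z = Rational(5083, 4) (Z = Mul(Rational(1, 4), Mul(Add(-142, -157), Add(-119, 102))) = Mul(Rational(1, 4), Mul(-299, -17)) = Mul(Rational(1, 4), 5083) = Rational(5083, 4) ≈ 1270.8)
Function('g')(C) = Add(29, C) (Function('g')(C) = Add(C, 29) = Add(29, C))
o = -141 (o = Mul(-3, Add(-11, 58)) = Mul(-3, 47) = -141)
W = 119 (W = Add(-141, Mul(-20, -13)) = Add(-141, 260) = 119)
Mul(Function('g')(Z), Pow(W, -1)) = Mul(Add(29, Rational(5083, 4)), Pow(119, -1)) = Mul(Rational(5199, 4), Rational(1, 119)) = Rational(5199, 476)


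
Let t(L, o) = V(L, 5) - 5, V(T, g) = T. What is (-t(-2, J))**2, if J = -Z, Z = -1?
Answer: 49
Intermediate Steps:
J = 1 (J = -1*(-1) = 1)
t(L, o) = -5 + L (t(L, o) = L - 5 = -5 + L)
(-t(-2, J))**2 = (-(-5 - 2))**2 = (-1*(-7))**2 = 7**2 = 49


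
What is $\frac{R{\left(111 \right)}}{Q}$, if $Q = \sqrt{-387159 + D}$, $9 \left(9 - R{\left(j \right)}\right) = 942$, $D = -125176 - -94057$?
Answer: $\frac{41 i \sqrt{418278}}{179262} \approx 0.14792 i$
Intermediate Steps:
$D = -31119$ ($D = -125176 + 94057 = -31119$)
$R{\left(j \right)} = - \frac{287}{3}$ ($R{\left(j \right)} = 9 - \frac{314}{3} = - \frac{287}{3}$)
$Q = i \sqrt{418278}$ ($Q = \sqrt{-387159 - 31119} = \sqrt{-418278} = i \sqrt{418278} \approx 646.74 i$)
$\frac{R{\left(111 \right)}}{Q} = - \frac{287}{3 i \sqrt{418278}} = - \frac{287 \left(- \frac{i \sqrt{418278}}{418278}\right)}{3} = \frac{41 i \sqrt{418278}}{179262}$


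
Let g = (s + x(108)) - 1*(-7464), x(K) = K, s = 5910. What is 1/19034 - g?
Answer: -256616387/19034 ≈ -13482.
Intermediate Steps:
g = 13482 (g = (5910 + 108) - 1*(-7464) = 6018 + 7464 = 13482)
1/19034 - g = 1/19034 - 1*13482 = 1/19034 - 13482 = -256616387/19034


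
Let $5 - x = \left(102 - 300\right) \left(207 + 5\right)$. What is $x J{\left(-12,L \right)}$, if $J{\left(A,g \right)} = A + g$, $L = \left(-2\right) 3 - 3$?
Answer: $-881601$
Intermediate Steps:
$L = -9$ ($L = -6 - 3 = -9$)
$x = 41981$ ($x = 5 - \left(102 - 300\right) \left(207 + 5\right) = 5 - \left(-198\right) 212 = 5 - -41976 = 5 + 41976 = 41981$)
$x J{\left(-12,L \right)} = 41981 \left(-12 - 9\right) = 41981 \left(-21\right) = -881601$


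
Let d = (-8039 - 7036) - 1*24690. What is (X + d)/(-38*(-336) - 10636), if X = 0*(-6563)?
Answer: -39765/2132 ≈ -18.651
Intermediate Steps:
X = 0
d = -39765 (d = -15075 - 24690 = -39765)
(X + d)/(-38*(-336) - 10636) = (0 - 39765)/(-38*(-336) - 10636) = -39765/(12768 - 10636) = -39765/2132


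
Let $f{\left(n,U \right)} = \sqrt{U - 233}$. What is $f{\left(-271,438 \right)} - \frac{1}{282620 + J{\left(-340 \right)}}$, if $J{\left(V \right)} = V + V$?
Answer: $- \frac{1}{281940} + \sqrt{205} \approx 14.318$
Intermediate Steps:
$J{\left(V \right)} = 2 V$
$f{\left(n,U \right)} = \sqrt{-233 + U}$
$f{\left(-271,438 \right)} - \frac{1}{282620 + J{\left(-340 \right)}} = \sqrt{-233 + 438} - \frac{1}{282620 + 2 \left(-340\right)} = \sqrt{205} - \frac{1}{282620 - 680} = \sqrt{205} - \frac{1}{281940} = - \frac{1}{281940} + \sqrt{205}$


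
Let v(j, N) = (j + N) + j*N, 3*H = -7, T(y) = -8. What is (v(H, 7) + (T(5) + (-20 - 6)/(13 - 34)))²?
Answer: 16641/49 ≈ 339.61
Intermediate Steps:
H = -7/3 (H = (⅓)*(-7) = -7/3 ≈ -2.3333)
v(j, N) = N + j + N*j (v(j, N) = (N + j) + N*j = N + j + N*j)
(v(H, 7) + (T(5) + (-20 - 6)/(13 - 34)))² = ((7 - 7/3 + 7*(-7/3)) + (-8 + (-20 - 6)/(13 - 34)))² = ((7 - 7/3 - 49/3) + (-8 - 26/(-21)))² = (-35/3 + (-8 - 26*(-1/21)))² = (-35/3 + (-8 + 26/21))² = (-35/3 - 142/21)² = (-129/7)² = 16641/49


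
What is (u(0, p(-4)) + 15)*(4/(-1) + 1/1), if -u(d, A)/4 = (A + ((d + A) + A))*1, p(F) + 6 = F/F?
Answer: -225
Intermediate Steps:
p(F) = -5 (p(F) = -6 + F/F = -6 + 1 = -5)
u(d, A) = -12*A - 4*d (u(d, A) = -4*(A + ((d + A) + A)) = -4*(A + ((A + d) + A)) = -4*(A + (d + 2*A)) = -4*(d + 3*A) = -12*A - 4*d)
(u(0, p(-4)) + 15)*(4/(-1) + 1/1) = ((-12*(-5) - 4*0) + 15)*(4/(-1) + 1/1) = ((60 + 0) + 15)*(4*(-1) + 1*1) = (60 + 15)*(-4 + 1) = 75*(-3) = -225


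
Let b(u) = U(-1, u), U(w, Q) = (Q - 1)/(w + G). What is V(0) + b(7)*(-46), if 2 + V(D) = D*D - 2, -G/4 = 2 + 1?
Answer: 224/13 ≈ 17.231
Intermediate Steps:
G = -12 (G = -4*(2 + 1) = -4*3 = -12)
U(w, Q) = (-1 + Q)/(-12 + w) (U(w, Q) = (Q - 1)/(w - 12) = (-1 + Q)/(-12 + w))
b(u) = 1/13 - u/13 (b(u) = (-1 + u)/(-12 - 1) = (-1 + u)/(-13) = -(-1 + u)/13 = 1/13 - u/13)
V(D) = -4 + D² (V(D) = -2 + (D*D - 2) = -2 + (D² - 2) = -2 + (-2 + D²) = -4 + D²)
V(0) + b(7)*(-46) = (-4 + 0²) + (1/13 - 1/13*7)*(-46) = (-4 + 0) + (1/13 - 7/13)*(-46) = -4 - 6/13*(-46) = -4 + 276/13 = 224/13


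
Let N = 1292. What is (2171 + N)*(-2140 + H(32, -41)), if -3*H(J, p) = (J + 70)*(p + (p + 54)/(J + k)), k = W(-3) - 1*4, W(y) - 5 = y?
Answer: -39516293/15 ≈ -2.6344e+6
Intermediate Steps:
W(y) = 5 + y
k = -2 (k = (5 - 3) - 1*4 = 2 - 4 = -2)
H(J, p) = -(70 + J)*(p + (54 + p)/(-2 + J))/3 (H(J, p) = -(J + 70)*(p + (p + 54)/(J - 2))/3 = -(70 + J)*(p + (54 + p)/(-2 + J))/3)
(2171 + N)*(-2140 + H(32, -41)) = (2171 + 1292)*(-2140 + (-3780 - 54*32 + 70*(-41) - 1*(-41)*32² - 69*32*(-41))/(3*(-2 + 32))) = 3463*(-2140 + (⅓)*(-3780 - 1728 - 2870 - 1*(-41)*1024 + 90528)/30) = 3463*(-2140 + (⅓)*(1/30)*(-3780 - 1728 - 2870 + 41984 + 90528)) = 3463*(-2140 + (⅓)*(1/30)*124134) = 3463*(-2140 + 20689/15) = 3463*(-11411/15) = -39516293/15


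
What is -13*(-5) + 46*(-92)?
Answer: -4167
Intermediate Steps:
-13*(-5) + 46*(-92) = 65 - 4232 = -4167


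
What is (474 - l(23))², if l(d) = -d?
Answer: 247009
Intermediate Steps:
(474 - l(23))² = (474 - (-1)*23)² = (474 - 1*(-23))² = (474 + 23)² = 497² = 247009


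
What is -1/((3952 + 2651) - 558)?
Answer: -1/6045 ≈ -0.00016543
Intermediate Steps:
-1/((3952 + 2651) - 558) = -1/(6603 - 558) = -1/6045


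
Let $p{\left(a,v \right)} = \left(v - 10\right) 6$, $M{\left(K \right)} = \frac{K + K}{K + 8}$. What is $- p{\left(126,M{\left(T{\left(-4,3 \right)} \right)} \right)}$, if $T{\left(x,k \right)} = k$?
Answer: $\frac{624}{11} \approx 56.727$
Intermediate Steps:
$M{\left(K \right)} = \frac{2 K}{8 + K}$
$p{\left(a,v \right)} = -60 + 6 v$ ($p{\left(a,v \right)} = \left(-10 + v\right) 6 = -60 + 6 v$)
$- p{\left(126,M{\left(T{\left(-4,3 \right)} \right)} \right)} = - (-60 + 6 \cdot 2 \cdot 3 \frac{1}{8 + 3}) = - (-60 + 6 \cdot 2 \cdot 3 \cdot \frac{1}{11}) = - (-60 + 6 \cdot \frac{6}{11}) = - (-60 + \frac{36}{11}) = \left(-1\right) \left(- \frac{624}{11}\right) = \frac{624}{11}$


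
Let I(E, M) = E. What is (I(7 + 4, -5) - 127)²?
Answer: 13456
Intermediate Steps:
(I(7 + 4, -5) - 127)² = ((7 + 4) - 127)² = (11 - 127)² = (-116)² = 13456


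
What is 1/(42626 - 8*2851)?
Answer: 1/19818 ≈ 5.0459e-5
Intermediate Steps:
1/(42626 - 8*2851) = 1/(42626 - 22808) = 1/19818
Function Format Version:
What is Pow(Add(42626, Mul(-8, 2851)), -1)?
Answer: Rational(1, 19818) ≈ 5.0459e-5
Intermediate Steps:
Pow(Add(42626, Mul(-8, 2851)), -1) = Pow(Add(42626, -22808), -1) = Pow(19818, -1) = Rational(1, 19818)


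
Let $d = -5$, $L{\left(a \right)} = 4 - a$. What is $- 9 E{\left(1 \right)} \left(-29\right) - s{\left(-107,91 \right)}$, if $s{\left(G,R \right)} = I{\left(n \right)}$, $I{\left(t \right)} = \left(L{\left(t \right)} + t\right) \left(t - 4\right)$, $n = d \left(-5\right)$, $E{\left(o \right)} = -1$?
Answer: $-345$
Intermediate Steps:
$n = 25$ ($n = \left(-5\right) \left(-5\right) = 25$)
$I{\left(t \right)} = -16 + 4 t$ ($I{\left(t \right)} = \left(\left(4 - t\right) + t\right) \left(t - 4\right) = 4 \left(-4 + t\right) = -16 + 4 t$)
$s{\left(G,R \right)} = 84$ ($s{\left(G,R \right)} = -16 + 4 \cdot 25 = -16 + 100 = 84$)
$- 9 E{\left(1 \right)} \left(-29\right) - s{\left(-107,91 \right)} = \left(-9\right) \left(-1\right) \left(-29\right) - 84 = 9 \left(-29\right) - 84 = -261 - 84 = -345$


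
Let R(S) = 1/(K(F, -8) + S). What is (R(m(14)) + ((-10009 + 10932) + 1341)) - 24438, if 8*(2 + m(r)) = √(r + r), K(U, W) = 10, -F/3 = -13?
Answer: -22550830/1017 - 4*√7/1017 ≈ -22174.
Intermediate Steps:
F = 39 (F = -3*(-13) = 39)
m(r) = -2 + √2*√r/8 (m(r) = -2 + √(r + r)/8 = -2 + √(2*r)/8 = -2 + (√2*√r)/8 = -2 + √2*√r/8)
R(S) = 1/(10 + S)
(R(m(14)) + ((-10009 + 10932) + 1341)) - 24438 = (1/(10 + (-2 + √2*√14/8)) + ((-10009 + 10932) + 1341)) - 24438 = (1/(10 + (-2 + √7/4)) + (923 + 1341)) - 24438 = (1/(8 + √7/4) + 2264) - 24438 = (2264 + 1/(8 + √7/4)) - 24438 = -22174 + 1/(8 + √7/4)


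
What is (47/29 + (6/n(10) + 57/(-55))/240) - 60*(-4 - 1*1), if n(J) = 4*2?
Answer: 153946591/510400 ≈ 301.62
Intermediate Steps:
n(J) = 8
(47/29 + (6/n(10) + 57/(-55))/240) - 60*(-4 - 1*1) = (47/29 + (6/8 + 57/(-55))/240) - 60*(-4 - 1*1) = (47*(1/29) + (6*(⅛) + 57*(-1/55))*(1/240)) - 60*(-4 - 1) = (47/29 + (¾ - 57/55)*(1/240)) - 60*(-5) = (47/29 - 63/220*1/240) - 10*(-30) = (47/29 - 21/17600) + 300 = 826591/510400 + 300 = 153946591/510400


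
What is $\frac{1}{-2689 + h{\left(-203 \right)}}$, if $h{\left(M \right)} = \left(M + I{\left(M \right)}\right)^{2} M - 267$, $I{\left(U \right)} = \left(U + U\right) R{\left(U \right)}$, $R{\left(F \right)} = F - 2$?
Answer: $- \frac{1}{1399376996943} \approx -7.146 \cdot 10^{-13}$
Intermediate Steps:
$R{\left(F \right)} = -2 + F$
$I{\left(U \right)} = 2 U \left(-2 + U\right)$ ($I{\left(U \right)} = \left(U + U\right) \left(-2 + U\right) = 2 U \left(-2 + U\right)$)
$h{\left(M \right)} = -267 + M \left(M + 2 M \left(-2 + M\right)\right)^{2}$ ($h{\left(M \right)} = \left(M + 2 M \left(-2 + M\right)\right)^{2} M - 267 = M \left(M + 2 M \left(-2 + M\right)\right)^{2} - 267 = -267 + M \left(M + 2 M \left(-2 + M\right)\right)^{2}$)
$\frac{1}{-2689 + h{\left(-203 \right)}} = \frac{1}{-2689 + \left(-267 + \left(-203\right)^{3} \left(-3 + 2 \left(-203\right)\right)^{2}\right)} = \frac{1}{-2689 - \left(267 + 8365427 \left(-3 - 406\right)^{2}\right)} = \frac{1}{-2689 - \left(267 + 8365427 \left(-409\right)^{2}\right)} = \frac{1}{-2689 - 1399376994254} = \frac{1}{-1399376996943} = - \frac{1}{1399376996943}$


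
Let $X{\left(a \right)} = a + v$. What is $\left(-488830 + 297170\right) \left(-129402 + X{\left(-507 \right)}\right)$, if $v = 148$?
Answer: $24869993260$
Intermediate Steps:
$X{\left(a \right)} = 148 + a$ ($X{\left(a \right)} = a + 148 = 148 + a$)
$\left(-488830 + 297170\right) \left(-129402 + X{\left(-507 \right)}\right) = \left(-488830 + 297170\right) \left(-129402 + \left(148 - 507\right)\right) = - 191660 \left(-129402 - 359\right) = \left(-191660\right) \left(-129761\right) = 24869993260$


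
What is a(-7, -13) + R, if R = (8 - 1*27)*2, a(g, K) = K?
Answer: -51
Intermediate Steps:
R = -38 (R = (8 - 27)*2 = -19*2 = -38)
a(-7, -13) + R = -13 - 38 = -51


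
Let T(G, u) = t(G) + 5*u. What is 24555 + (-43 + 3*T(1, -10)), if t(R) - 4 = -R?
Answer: 24371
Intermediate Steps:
t(R) = 4 - R
T(G, u) = 4 - G + 5*u (T(G, u) = (4 - G) + 5*u = 4 - G + 5*u)
24555 + (-43 + 3*T(1, -10)) = 24555 + (-43 + 3*(4 - 1*1 + 5*(-10))) = 24555 + (-43 + 3*(4 - 1 - 50)) = 24555 + (-43 + 3*(-47)) = 24555 + (-43 - 141) = 24555 - 184 = 24371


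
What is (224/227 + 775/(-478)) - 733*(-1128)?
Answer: 89715296091/108506 ≈ 8.2682e+5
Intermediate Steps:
(224/227 + 775/(-478)) - 733*(-1128) = (224*(1/227) + 775*(-1/478)) + 826824 = (224/227 - 775/478) + 826824 = -68853/108506 + 826824 = 89715296091/108506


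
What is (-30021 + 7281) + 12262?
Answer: -10478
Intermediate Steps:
(-30021 + 7281) + 12262 = -22740 + 12262 = -10478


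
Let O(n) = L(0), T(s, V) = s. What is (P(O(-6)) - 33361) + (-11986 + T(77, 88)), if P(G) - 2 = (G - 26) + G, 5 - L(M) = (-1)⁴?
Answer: -45286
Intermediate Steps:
L(M) = 4 (L(M) = 5 - 1*(-1)⁴ = 5 - 1*1 = 5 - 1 = 4)
O(n) = 4
P(G) = -24 + 2*G (P(G) = 2 + ((G - 26) + G) = 2 + ((-26 + G) + G) = 2 + (-26 + 2*G) = -24 + 2*G)
(P(O(-6)) - 33361) + (-11986 + T(77, 88)) = ((-24 + 2*4) - 33361) + (-11986 + 77) = ((-24 + 8) - 33361) - 11909 = (-16 - 33361) - 11909 = -33377 - 11909 = -45286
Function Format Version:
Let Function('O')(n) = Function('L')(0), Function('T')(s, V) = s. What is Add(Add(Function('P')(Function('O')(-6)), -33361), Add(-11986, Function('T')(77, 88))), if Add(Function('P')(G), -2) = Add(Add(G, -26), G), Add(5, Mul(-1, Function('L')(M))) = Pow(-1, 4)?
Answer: -45286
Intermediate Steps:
Function('L')(M) = 4 (Function('L')(M) = Add(5, Mul(-1, Pow(-1, 4))) = Add(5, Mul(-1, 1)) = Add(5, -1) = 4)
Function('O')(n) = 4
Function('P')(G) = Add(-24, Mul(2, G)) (Function('P')(G) = Add(2, Add(Add(G, -26), G)) = Add(2, Add(Add(-26, G), G)) = Add(2, Add(-26, Mul(2, G))) = Add(-24, Mul(2, G)))
Add(Add(Function('P')(Function('O')(-6)), -33361), Add(-11986, Function('T')(77, 88))) = Add(Add(Add(-24, Mul(2, 4)), -33361), Add(-11986, 77)) = Add(Add(Add(-24, 8), -33361), -11909) = Add(Add(-16, -33361), -11909) = Add(-33377, -11909) = -45286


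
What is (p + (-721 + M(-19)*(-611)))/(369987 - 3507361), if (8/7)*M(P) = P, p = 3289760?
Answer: -26393575/25098992 ≈ -1.0516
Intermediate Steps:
M(P) = 7*P/8
(p + (-721 + M(-19)*(-611)))/(369987 - 3507361) = (3289760 + (-721 + ((7/8)*(-19))*(-611)))/(369987 - 3507361) = (3289760 + (-721 - 133/8*(-611)))/(-3137374) = (3289760 + (-721 + 81263/8))*(-1/3137374) = (3289760 + 75495/8)*(-1/3137374) = (26393575/8)*(-1/3137374) = -26393575/25098992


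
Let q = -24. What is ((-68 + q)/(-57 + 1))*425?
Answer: 9775/14 ≈ 698.21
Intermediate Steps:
((-68 + q)/(-57 + 1))*425 = ((-68 - 24)/(-57 + 1))*425 = -92/(-56)*425 = -92*(-1/56)*425 = (23/14)*425 = 9775/14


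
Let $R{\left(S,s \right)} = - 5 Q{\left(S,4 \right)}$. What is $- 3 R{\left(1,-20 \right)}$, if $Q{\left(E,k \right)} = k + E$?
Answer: $75$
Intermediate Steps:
$Q{\left(E,k \right)} = E + k$
$R{\left(S,s \right)} = -20 - 5 S$ ($R{\left(S,s \right)} = - 5 \left(S + 4\right) = - 5 \left(4 + S\right) = -20 - 5 S$)
$- 3 R{\left(1,-20 \right)} = - 3 \left(-20 - 5\right) = \left(-3\right) \left(-25\right) = 75$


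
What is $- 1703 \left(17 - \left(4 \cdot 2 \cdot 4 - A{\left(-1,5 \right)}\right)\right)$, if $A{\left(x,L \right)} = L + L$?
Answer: $8515$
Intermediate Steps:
$A{\left(x,L \right)} = 2 L$
$- 1703 \left(17 - \left(4 \cdot 2 \cdot 4 - A{\left(-1,5 \right)}\right)\right) = - 1703 \left(17 - \left(4 \cdot 2 \cdot 4 - 2 \cdot 5\right)\right) = - 1703 \left(17 - \left(8 \cdot 4 - 10\right)\right) = - 1703 \left(17 - \left(32 - 10\right)\right) = - 1703 \left(17 - 22\right) = \left(-1703\right) \left(-5\right) = 8515$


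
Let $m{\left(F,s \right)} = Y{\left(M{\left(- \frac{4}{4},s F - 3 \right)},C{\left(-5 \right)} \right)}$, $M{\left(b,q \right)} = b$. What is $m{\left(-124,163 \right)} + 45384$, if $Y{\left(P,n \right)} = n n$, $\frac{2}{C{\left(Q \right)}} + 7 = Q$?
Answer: $\frac{1633825}{36} \approx 45384.0$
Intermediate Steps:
$C{\left(Q \right)} = \frac{2}{-7 + Q}$
$Y{\left(P,n \right)} = n^{2}$
$m{\left(F,s \right)} = \frac{1}{36}$ ($m{\left(F,s \right)} = \left(\frac{2}{-7 - 5}\right)^{2} = \left(\frac{2}{-12}\right)^{2} = \left(2 \left(- \frac{1}{12}\right)\right)^{2} = \left(- \frac{1}{6}\right)^{2} = \frac{1}{36}$)
$m{\left(-124,163 \right)} + 45384 = \frac{1}{36} + 45384 = \frac{1633825}{36}$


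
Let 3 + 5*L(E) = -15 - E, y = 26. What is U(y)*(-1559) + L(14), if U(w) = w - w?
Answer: -32/5 ≈ -6.4000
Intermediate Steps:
U(w) = 0
L(E) = -18/5 - E/5 (L(E) = -3/5 + (-15 - E)/5 = -3/5 + (-3 - E/5) = -18/5 - E/5)
U(y)*(-1559) + L(14) = 0*(-1559) + (-18/5 - 1/5*14) = 0 + (-18/5 - 14/5) = 0 - 32/5 = -32/5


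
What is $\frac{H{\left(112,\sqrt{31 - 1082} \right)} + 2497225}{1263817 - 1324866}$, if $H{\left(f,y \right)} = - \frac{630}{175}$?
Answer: $- \frac{12486107}{305245} \approx -40.905$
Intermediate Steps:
$H{\left(f,y \right)} = - \frac{18}{5}$ ($H{\left(f,y \right)} = \left(-630\right) \frac{1}{175} = - \frac{18}{5}$)
$\frac{H{\left(112,\sqrt{31 - 1082} \right)} + 2497225}{1263817 - 1324866} = \frac{- \frac{18}{5} + 2497225}{1263817 - 1324866} = \frac{12486107}{5 \left(-61049\right)} = \frac{12486107}{5} \left(- \frac{1}{61049}\right) = - \frac{12486107}{305245}$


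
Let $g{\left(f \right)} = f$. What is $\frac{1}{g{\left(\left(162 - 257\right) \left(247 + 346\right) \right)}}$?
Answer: $- \frac{1}{56335} \approx -1.7751 \cdot 10^{-5}$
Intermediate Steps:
$\frac{1}{g{\left(\left(162 - 257\right) \left(247 + 346\right) \right)}} = \frac{1}{\left(162 - 257\right) \left(247 + 346\right)} = \frac{1}{\left(-95\right) 593} = \frac{1}{-56335} = - \frac{1}{56335}$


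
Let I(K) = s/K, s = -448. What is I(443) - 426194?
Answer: -188804390/443 ≈ -4.2620e+5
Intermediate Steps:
I(K) = -448/K
I(443) - 426194 = -448/443 - 426194 = -188804390/443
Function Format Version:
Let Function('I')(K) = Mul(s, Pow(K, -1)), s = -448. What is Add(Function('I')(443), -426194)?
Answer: Rational(-188804390, 443) ≈ -4.2620e+5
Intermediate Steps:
Function('I')(K) = Mul(-448, Pow(K, -1))
Add(Function('I')(443), -426194) = Add(Mul(-448, Pow(443, -1)), -426194) = Add(Mul(-448, Rational(1, 443)), -426194) = Add(Rational(-448, 443), -426194) = Rational(-188804390, 443)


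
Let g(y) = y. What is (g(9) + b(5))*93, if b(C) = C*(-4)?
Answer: -1023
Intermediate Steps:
b(C) = -4*C
(g(9) + b(5))*93 = (9 - 4*5)*93 = (9 - 20)*93 = -11*93 = -1023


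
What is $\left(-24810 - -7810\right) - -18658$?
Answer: $1658$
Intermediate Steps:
$\left(-24810 - -7810\right) - -18658 = \left(-24810 + 7810\right) + 18658 = -17000 + 18658 = 1658$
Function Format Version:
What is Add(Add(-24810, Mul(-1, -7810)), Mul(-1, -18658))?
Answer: 1658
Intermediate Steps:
Add(Add(-24810, Mul(-1, -7810)), Mul(-1, -18658)) = Add(Add(-24810, 7810), 18658) = Add(-17000, 18658) = 1658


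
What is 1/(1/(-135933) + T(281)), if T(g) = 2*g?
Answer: 135933/76394345 ≈ 0.0017794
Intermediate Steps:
1/(1/(-135933) + T(281)) = 1/(1/(-135933) + 2*281) = 1/(-1/135933 + 562) = 1/(76394345/135933) = 135933/76394345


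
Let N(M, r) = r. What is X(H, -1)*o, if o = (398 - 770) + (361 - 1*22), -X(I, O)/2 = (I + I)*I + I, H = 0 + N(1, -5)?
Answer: 2970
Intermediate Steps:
H = -5 (H = 0 - 5 = -5)
X(I, O) = -4*I² - 2*I (X(I, O) = -2*((I + I)*I + I) = -2*((2*I)*I + I) = -2*(2*I² + I) = -2*(I + 2*I²) = -4*I² - 2*I)
o = -33 (o = -372 + (361 - 22) = -372 + 339 = -33)
X(H, -1)*o = -2*(-5)*(1 + 2*(-5))*(-33) = -2*(-5)*(1 - 10)*(-33) = -2*(-5)*(-9)*(-33) = -90*(-33) = 2970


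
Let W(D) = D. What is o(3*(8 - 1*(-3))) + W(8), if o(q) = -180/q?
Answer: 28/11 ≈ 2.5455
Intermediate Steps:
o(3*(8 - 1*(-3))) + W(8) = -180*1/(3*(8 - 1*(-3))) + 8 = -180*1/(3*(8 + 3)) + 8 = -180/(3*11) + 8 = -180/33 + 8 = -180*1/33 + 8 = -60/11 + 8 = 28/11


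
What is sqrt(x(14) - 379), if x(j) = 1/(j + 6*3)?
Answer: I*sqrt(24254)/8 ≈ 19.467*I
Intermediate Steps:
x(j) = 1/(18 + j) (x(j) = 1/(j + 18) = 1/(18 + j))
sqrt(x(14) - 379) = sqrt(1/(18 + 14) - 379) = sqrt(1/32 - 379) = sqrt(-12127/32) = I*sqrt(24254)/8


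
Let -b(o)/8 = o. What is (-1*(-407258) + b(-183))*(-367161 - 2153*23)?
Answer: -170306282960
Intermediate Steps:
b(o) = -8*o
(-1*(-407258) + b(-183))*(-367161 - 2153*23) = (-1*(-407258) - 8*(-183))*(-367161 - 2153*23) = (407258 + 1464)*(-367161 - 49519) = 408722*(-416680) = -170306282960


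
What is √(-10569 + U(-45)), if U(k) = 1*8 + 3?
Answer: I*√10558 ≈ 102.75*I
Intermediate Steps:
U(k) = 11 (U(k) = 8 + 3 = 11)
√(-10569 + U(-45)) = √(-10569 + 11) = √(-10558) = I*√10558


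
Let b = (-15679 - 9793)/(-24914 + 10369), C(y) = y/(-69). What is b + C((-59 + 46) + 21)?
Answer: 1641208/1003605 ≈ 1.6353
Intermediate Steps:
C(y) = -y/69 (C(y) = y*(-1/69) = -y/69)
b = 25472/14545 (b = -25472/(-14545) = -25472*(-1/14545) = 25472/14545 ≈ 1.7513)
b + C((-59 + 46) + 21) = 25472/14545 - ((-59 + 46) + 21)/69 = 25472/14545 - (-13 + 21)/69 = 25472/14545 - 1/69*8 = 25472/14545 - 8/69 = 1641208/1003605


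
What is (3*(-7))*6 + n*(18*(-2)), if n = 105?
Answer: -3906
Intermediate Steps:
(3*(-7))*6 + n*(18*(-2)) = (3*(-7))*6 + 105*(18*(-2)) = -21*6 + 105*(-36) = -126 - 3780 = -3906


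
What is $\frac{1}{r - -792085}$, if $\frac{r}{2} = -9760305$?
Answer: $- \frac{1}{18728525} \approx -5.3395 \cdot 10^{-8}$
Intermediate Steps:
$r = -19520610$ ($r = 2 \left(-9760305\right) = -19520610$)
$\frac{1}{r - -792085} = \frac{1}{-19520610 - -792085} = \frac{1}{-19520610 + 792085} = \frac{1}{-18728525} = - \frac{1}{18728525}$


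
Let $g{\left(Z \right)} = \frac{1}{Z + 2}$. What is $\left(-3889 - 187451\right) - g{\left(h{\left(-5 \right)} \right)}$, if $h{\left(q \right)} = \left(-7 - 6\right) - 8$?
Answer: $- \frac{3635459}{19} \approx -1.9134 \cdot 10^{5}$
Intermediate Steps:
$h{\left(q \right)} = -21$ ($h{\left(q \right)} = -13 - 8 = -21$)
$g{\left(Z \right)} = \frac{1}{2 + Z}$
$\left(-3889 - 187451\right) - g{\left(h{\left(-5 \right)} \right)} = \left(-3889 - 187451\right) - \frac{1}{2 - 21} = -191340 - \frac{1}{-19} = -191340 - - \frac{1}{19} = -191340 + \frac{1}{19} = - \frac{3635459}{19}$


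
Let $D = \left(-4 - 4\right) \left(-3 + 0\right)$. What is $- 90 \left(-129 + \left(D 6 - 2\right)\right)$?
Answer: $-1170$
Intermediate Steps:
$D = 24$ ($D = \left(-8\right) \left(-3\right) = 24$)
$- 90 \left(-129 + \left(D 6 - 2\right)\right) = - 90 \left(-129 + \left(24 \cdot 6 - 2\right)\right) = - 90 \left(-129 + \left(144 - 2\right)\right) = - 90 \left(-129 + 142\right) = \left(-90\right) 13 = -1170$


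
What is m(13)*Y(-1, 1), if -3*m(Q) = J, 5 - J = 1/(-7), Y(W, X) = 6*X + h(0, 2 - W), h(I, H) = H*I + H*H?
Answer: -180/7 ≈ -25.714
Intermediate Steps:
h(I, H) = H² + H*I (h(I, H) = H*I + H² = H² + H*I)
Y(W, X) = (2 - W)² + 6*X (Y(W, X) = 6*X + (2 - W)*((2 - W) + 0) = 6*X + (2 - W)*(2 - W) = 6*X + (2 - W)² = (2 - W)² + 6*X)
J = 36/7 (J = 5 - 1/(-7) = 5 - 1*(-⅐) = 5 + ⅐ = 36/7 ≈ 5.1429)
m(Q) = -12/7 (m(Q) = -⅓*36/7 = -12/7)
m(13)*Y(-1, 1) = -12*((-2 - 1)² + 6*1)/7 = -12*((-3)² + 6)/7 = -12*(9 + 6)/7 = -12/7*15 = -180/7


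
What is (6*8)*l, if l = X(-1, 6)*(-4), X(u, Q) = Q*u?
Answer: 1152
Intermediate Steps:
l = 24 (l = (6*(-1))*(-4) = -6*(-4) = 24)
(6*8)*l = (6*8)*24 = 48*24 = 1152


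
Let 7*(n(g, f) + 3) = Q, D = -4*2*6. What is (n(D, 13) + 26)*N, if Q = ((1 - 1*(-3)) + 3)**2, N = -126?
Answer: -3780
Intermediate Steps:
D = -48 (D = -8*6 = -48)
Q = 49 (Q = ((1 + 3) + 3)**2 = (4 + 3)**2 = 7**2 = 49)
n(g, f) = 4 (n(g, f) = -3 + (1/7)*49 = -3 + 7 = 4)
(n(D, 13) + 26)*N = (4 + 26)*(-126) = 30*(-126) = -3780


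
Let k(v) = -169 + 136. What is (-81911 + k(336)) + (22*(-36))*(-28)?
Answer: -59768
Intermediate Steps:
k(v) = -33
(-81911 + k(336)) + (22*(-36))*(-28) = (-81911 - 33) + (22*(-36))*(-28) = -81944 - 792*(-28) = -81944 + 22176 = -59768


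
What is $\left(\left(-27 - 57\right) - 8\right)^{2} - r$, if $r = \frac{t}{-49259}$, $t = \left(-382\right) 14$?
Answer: $\frac{59560404}{7037} \approx 8463.9$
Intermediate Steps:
$t = -5348$
$r = \frac{764}{7037}$ ($r = - \frac{5348}{-49259} = \left(-5348\right) \left(- \frac{1}{49259}\right) = \frac{764}{7037} \approx 0.10857$)
$\left(\left(-27 - 57\right) - 8\right)^{2} - r = \left(\left(-27 - 57\right) - 8\right)^{2} - \frac{764}{7037} = \left(-84 - 8\right)^{2} - \frac{764}{7037} = \left(-92\right)^{2} - \frac{764}{7037} = 8464 - \frac{764}{7037} = \frac{59560404}{7037}$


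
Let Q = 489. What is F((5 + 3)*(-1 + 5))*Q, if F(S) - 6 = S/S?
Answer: 3423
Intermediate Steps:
F(S) = 7 (F(S) = 6 + S/S = 6 + 1 = 7)
F((5 + 3)*(-1 + 5))*Q = 7*489 = 3423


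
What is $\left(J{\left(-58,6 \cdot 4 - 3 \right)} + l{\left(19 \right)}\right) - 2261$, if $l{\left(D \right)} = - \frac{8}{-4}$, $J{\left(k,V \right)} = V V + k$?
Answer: $-1876$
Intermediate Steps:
$J{\left(k,V \right)} = k + V^{2}$ ($J{\left(k,V \right)} = V^{2} + k = k + V^{2}$)
$l{\left(D \right)} = 2$ ($l{\left(D \right)} = \left(-8\right) \left(- \frac{1}{4}\right) = 2$)
$\left(J{\left(-58,6 \cdot 4 - 3 \right)} + l{\left(19 \right)}\right) - 2261 = \left(\left(-58 + \left(6 \cdot 4 - 3\right)^{2}\right) + 2\right) - 2261 = \left(\left(-58 + \left(24 - 3\right)^{2}\right) + 2\right) - 2261 = \left(\left(-58 + 21^{2}\right) + 2\right) - 2261 = \left(\left(-58 + 441\right) + 2\right) - 2261 = \left(383 + 2\right) - 2261 = 385 - 2261 = -1876$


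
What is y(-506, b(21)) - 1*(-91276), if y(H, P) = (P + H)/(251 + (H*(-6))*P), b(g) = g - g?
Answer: 22909770/251 ≈ 91274.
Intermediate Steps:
b(g) = 0
y(H, P) = (H + P)/(251 - 6*H*P) (y(H, P) = (H + P)/(251 + (-6*H)*P) = (H + P)/(251 - 6*H*P))
y(-506, b(21)) - 1*(-91276) = (-1*(-506) - 1*0)/(-251 + 6*(-506)*0) - 1*(-91276) = (506 + 0)/(-251 + 0) + 91276 = 506/(-251) + 91276 = -1/251*506 + 91276 = -506/251 + 91276 = 22909770/251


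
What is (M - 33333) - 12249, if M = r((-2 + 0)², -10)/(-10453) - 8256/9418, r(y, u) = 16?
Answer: -2243734079342/49223177 ≈ -45583.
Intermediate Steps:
M = -43225328/49223177 (M = 16/(-10453) - 8256/9418 = 16*(-1/10453) - 8256*1/9418 = -16/10453 - 4128/4709 = -43225328/49223177 ≈ -0.87815)
(M - 33333) - 12249 = (-43225328/49223177 - 33333) - 12249 = -1640799384269/49223177 - 12249 = -2243734079342/49223177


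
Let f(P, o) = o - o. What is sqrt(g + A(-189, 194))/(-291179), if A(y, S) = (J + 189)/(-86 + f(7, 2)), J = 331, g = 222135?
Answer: -sqrt(410716435)/12520697 ≈ -0.0016186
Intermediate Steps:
f(P, o) = 0
A(y, S) = -260/43 (A(y, S) = (331 + 189)/(-86 + 0) = 520/(-86) = 520*(-1/86) = -260/43)
sqrt(g + A(-189, 194))/(-291179) = sqrt(222135 - 260/43)/(-291179) = sqrt(9551545/43)*(-1/291179) = (sqrt(410716435)/43)*(-1/291179) = -sqrt(410716435)/12520697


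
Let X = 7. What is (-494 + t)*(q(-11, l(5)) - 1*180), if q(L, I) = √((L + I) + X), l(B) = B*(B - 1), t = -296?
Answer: 139040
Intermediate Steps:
l(B) = B*(-1 + B)
q(L, I) = √(7 + I + L) (q(L, I) = √((L + I) + 7) = √((I + L) + 7) = √(7 + I + L))
(-494 + t)*(q(-11, l(5)) - 1*180) = (-494 - 296)*(√(7 + 5*(-1 + 5) - 11) - 1*180) = -790*(√(7 + 5*4 - 11) - 180) = -790*(√(7 + 20 - 11) - 180) = -790*(√16 - 180) = -790*(4 - 180) = -790*(-176) = 139040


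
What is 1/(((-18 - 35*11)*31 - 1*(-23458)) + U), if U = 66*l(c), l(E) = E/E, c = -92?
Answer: 1/11031 ≈ 9.0654e-5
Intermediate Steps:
l(E) = 1
U = 66 (U = 66*1 = 66)
1/(((-18 - 35*11)*31 - 1*(-23458)) + U) = 1/(((-18 - 35*11)*31 - 1*(-23458)) + 66) = 1/(((-18 - 385)*31 + 23458) + 66) = 1/((-403*31 + 23458) + 66) = 1/((-12493 + 23458) + 66) = 1/(10965 + 66) = 1/11031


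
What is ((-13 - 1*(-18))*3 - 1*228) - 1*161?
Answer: -374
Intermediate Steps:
((-13 - 1*(-18))*3 - 1*228) - 1*161 = ((-13 + 18)*3 - 228) - 161 = (5*3 - 228) - 161 = (15 - 228) - 161 = -213 - 161 = -374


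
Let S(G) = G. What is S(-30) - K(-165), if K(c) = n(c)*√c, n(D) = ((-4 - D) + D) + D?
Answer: -30 + 169*I*√165 ≈ -30.0 + 2170.8*I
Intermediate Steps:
n(D) = -4 + D
K(c) = √c*(-4 + c) (K(c) = (-4 + c)*√c = √c*(-4 + c))
S(-30) - K(-165) = -30 - √(-165)*(-4 - 165) = -30 - I*√165*(-169) = -30 - (-169)*I*√165 = -30 + 169*I*√165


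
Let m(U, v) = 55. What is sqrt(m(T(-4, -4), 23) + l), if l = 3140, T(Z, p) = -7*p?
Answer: 3*sqrt(355) ≈ 56.524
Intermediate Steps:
sqrt(m(T(-4, -4), 23) + l) = sqrt(55 + 3140) = sqrt(3195) = 3*sqrt(355)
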